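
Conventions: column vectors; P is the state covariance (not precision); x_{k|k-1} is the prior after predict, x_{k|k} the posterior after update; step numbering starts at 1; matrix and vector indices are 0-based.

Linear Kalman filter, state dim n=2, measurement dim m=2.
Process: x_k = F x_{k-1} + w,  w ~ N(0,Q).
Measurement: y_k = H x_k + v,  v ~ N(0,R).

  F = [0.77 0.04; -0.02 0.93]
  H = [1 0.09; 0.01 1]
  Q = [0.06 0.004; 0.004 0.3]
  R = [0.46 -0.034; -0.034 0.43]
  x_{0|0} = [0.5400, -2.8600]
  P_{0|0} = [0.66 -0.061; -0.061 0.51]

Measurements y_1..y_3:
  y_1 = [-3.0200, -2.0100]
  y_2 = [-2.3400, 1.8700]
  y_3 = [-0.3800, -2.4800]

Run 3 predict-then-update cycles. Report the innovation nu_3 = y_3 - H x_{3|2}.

innov = [0.6997, -2.5132]

step 1: x^-=[0.3014, -2.6706]  P^-=[0.4484 -0.0308; -0.0308 0.7436]  S=[0.9088 0.0066; 0.0066 1.1731]  K=[0.4905 -0.0252; 0.0352 0.6335]  nu=[-3.0810, 0.6576]  x^+=[-1.2263, -2.3623]  P^+=[0.2292 -0.0298; -0.0298 0.2715]
step 2: x^-=[-1.0388, -2.1725]  P^-=[0.1945 -0.0107; -0.0107 0.5360]  S=[0.6569 0.0054; 0.0054 0.9658]  K=[0.2947 -0.0108; 0.0525 0.5546]  nu=[-1.1057, 4.0528]  x^+=[-1.4082, 0.0171]  P^+=[0.1374 -0.0160; -0.0160 0.2368]
step 3: x^-=[-1.0837, 0.0441]  P^-=[0.1408 -0.0008; -0.0008 0.5055]  S=[0.6048 0.0121; 0.0121 0.9355]  K=[0.2328 -0.0023; 0.0631 0.5395]  nu=[0.6997, -2.5132]  x^+=[-0.9149, -1.2677]  P^+=[0.1081 -0.0100; -0.0100 0.2299]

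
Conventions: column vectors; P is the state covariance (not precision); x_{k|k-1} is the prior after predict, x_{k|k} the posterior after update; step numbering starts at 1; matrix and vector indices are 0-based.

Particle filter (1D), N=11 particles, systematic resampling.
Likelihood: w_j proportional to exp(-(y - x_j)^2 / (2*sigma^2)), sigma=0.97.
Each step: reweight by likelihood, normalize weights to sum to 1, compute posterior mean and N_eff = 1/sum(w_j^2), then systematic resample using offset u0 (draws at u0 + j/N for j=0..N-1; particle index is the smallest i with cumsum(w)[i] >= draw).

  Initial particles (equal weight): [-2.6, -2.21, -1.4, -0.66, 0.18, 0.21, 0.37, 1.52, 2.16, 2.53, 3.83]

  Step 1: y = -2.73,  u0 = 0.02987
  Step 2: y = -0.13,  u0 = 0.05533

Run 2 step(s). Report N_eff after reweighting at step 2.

step 1: w=[0.4168, 0.3643, 0.1643, 0.0431, 0.0047, 0.0043, 0.0025, 0.0000, 0.0000, 0.0000, 0.0000]  mean=-2.1445  Neff=2.9823  idx=[0, 0, 0, 0, 0, 1, 1, 1, 1, 2, 2]
step 2: w=[0.0270, 0.0270, 0.0270, 0.0270, 0.0270, 0.0694, 0.0694, 0.0694, 0.0694, 0.2936, 0.2936]  mean=-1.7871  Neff=5.1203  idx=[2, 5, 6, 7, 9, 9, 9, 9, 10, 10, 10]

N_eff = 5.1203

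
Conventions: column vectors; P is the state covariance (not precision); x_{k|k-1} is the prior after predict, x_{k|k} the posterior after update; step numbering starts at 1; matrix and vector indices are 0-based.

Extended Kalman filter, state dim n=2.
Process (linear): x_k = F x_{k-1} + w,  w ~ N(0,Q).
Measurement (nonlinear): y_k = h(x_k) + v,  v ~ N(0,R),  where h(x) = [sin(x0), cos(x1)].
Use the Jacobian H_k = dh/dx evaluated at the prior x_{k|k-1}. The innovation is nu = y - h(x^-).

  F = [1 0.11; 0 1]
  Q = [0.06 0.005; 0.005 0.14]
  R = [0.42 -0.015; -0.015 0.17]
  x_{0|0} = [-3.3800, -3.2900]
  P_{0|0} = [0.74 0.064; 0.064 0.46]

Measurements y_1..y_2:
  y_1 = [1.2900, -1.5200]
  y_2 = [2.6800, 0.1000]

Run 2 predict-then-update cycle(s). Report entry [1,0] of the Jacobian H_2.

step 1: x^-=[-3.7419, -3.2900]  P^-=[0.8196 0.1196; 0.1196 0.6000]  H_jac=[-0.8252 0.0000; 0.0000 -0.1479]  S=[0.9781 -0.0004; -0.0004 0.1831]  K=[-0.6915 -0.0981; -0.1011 -0.4847]  nu=[0.7251, -0.5310]  x^+=[-4.1912, -3.1059]  P^+=[0.3502 0.0426; 0.0426 0.5470]
step 2: x^-=[-4.5329, -3.1059]  P^-=[0.4262 0.1078; 0.1078 0.6870]  H_jac=[-0.1785 0.0000; 0.0000 0.0357]  S=[0.4336 -0.0157; -0.0157 0.1709]  K=[-0.1753 0.0064; -0.0393 0.1397]  nu=[1.6961, 1.0994]  x^+=[-4.8231, -3.0190]  P^+=[0.4128 0.1043; 0.1043 0.6828]

H_jac[1,0] = 0.0000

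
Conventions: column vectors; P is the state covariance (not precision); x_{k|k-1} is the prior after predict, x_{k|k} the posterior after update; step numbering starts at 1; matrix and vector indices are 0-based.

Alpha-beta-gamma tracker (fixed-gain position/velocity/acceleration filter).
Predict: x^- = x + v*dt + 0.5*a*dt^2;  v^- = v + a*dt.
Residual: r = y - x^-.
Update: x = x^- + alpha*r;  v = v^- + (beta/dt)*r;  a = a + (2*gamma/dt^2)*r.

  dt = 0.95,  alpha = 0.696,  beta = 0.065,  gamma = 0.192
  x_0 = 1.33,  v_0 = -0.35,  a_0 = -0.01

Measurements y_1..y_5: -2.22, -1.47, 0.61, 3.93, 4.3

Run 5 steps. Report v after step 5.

step 1: x_pred=0.9930  r=-3.2130  x^+=-1.2433  v^+=-0.5793  a^+=-1.3771
step 2: x_pred=-2.4150  r=0.9450  x^+=-1.7573  v^+=-1.8229  a^+=-0.9750
step 3: x_pred=-3.9290  r=4.5390  x^+=-0.7699  v^+=-2.4386  a^+=0.9563
step 4: x_pred=-2.6550  r=6.5850  x^+=1.9282  v^+=-1.0795  a^+=3.7581
step 5: x_pred=2.5984  r=1.7016  x^+=3.7827  v^+=2.6071  a^+=4.4821

v_post = 2.6071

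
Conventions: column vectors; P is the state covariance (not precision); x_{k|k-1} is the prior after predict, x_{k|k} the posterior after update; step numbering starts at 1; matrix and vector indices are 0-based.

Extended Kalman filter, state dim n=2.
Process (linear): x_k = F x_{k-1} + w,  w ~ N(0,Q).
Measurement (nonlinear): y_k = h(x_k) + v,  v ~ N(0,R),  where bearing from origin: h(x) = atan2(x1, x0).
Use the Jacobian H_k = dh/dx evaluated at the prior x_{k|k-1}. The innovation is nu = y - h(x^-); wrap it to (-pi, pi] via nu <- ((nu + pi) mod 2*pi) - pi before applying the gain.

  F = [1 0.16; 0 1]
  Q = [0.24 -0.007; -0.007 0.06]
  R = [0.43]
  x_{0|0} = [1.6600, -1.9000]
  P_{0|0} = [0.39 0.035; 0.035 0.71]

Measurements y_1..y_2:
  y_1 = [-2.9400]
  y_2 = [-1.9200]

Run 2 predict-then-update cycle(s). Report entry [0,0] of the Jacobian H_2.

step 1: x^-=[1.3560, -1.9000]  P^-=[0.6594 0.1416; 0.1416 0.7700]  H_jac=[0.3487 0.2489]  S=[0.5824]  K=[0.4553; 0.4138]  nu=[-1.9891]  x^+=[0.4504, -2.7230]  P^+=[0.5387 0.0319; 0.0319 0.6703]
step 2: x^-=[0.0148, -2.7230]  P^-=[0.8060 0.1321; 0.1321 0.7303]  H_jac=[0.3672 0.0020]  S=[0.5389]  K=[0.5497; 0.0927]  nu=[-0.3546]  x^+=[-0.1802, -2.7559]  P^+=[0.6432 0.1047; 0.1047 0.7256]

H_jac[0,0] = 0.3672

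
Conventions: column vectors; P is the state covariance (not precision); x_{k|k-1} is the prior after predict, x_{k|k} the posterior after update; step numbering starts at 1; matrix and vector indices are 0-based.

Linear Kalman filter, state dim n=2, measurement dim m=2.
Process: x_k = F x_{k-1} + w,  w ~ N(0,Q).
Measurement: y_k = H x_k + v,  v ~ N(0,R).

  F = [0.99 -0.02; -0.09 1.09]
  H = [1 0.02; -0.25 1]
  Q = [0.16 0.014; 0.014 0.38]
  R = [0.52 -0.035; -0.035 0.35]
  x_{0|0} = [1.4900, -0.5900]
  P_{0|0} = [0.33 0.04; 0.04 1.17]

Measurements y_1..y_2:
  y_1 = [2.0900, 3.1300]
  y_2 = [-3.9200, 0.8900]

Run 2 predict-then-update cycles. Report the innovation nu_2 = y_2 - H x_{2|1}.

innov = [-5.5643, -1.6815]

step 1: x^-=[1.4869, -0.7772]  P^-=[0.4823 0.0023; 0.0023 1.7649]  S=[1.0031 -0.1180; -0.1180 2.1439]  K=[0.4775 -0.0289; 0.1352 0.8304]  nu=[0.6186, 4.2789]  x^+=[1.6587, 2.8596]  P^+=[0.2486 0.0353; 0.0353 0.2947]
step 2: x^-=[1.5849, 2.9677]  P^-=[0.4024 0.0236; 0.0236 0.7253]  S=[0.9236 -0.0976; -0.0976 1.0886]  K=[0.4328 -0.0319; 0.1122 0.6709]  nu=[-5.5643, -1.6815]  x^+=[-0.7696, 1.2156]  P^+=[0.2256 0.0301; 0.0301 0.2384]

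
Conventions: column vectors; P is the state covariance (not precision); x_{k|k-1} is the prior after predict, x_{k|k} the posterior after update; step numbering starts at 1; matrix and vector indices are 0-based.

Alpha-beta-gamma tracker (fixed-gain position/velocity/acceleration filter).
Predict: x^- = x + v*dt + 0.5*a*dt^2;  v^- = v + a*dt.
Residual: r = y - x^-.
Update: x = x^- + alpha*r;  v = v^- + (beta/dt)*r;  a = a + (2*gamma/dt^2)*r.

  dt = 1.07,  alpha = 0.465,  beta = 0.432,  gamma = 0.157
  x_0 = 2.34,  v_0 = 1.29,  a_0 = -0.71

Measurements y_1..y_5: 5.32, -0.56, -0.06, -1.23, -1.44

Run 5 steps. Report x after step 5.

step 1: x_pred=3.3139  r=2.0061  x^+=4.2467  v^+=1.3403  a^+=-0.1598
step 2: x_pred=5.5893  r=-6.1493  x^+=2.7299  v^+=-1.3134  a^+=-1.8463
step 3: x_pred=0.2676  r=-0.3276  x^+=0.1153  v^+=-3.4212  a^+=-1.9361
step 4: x_pred=-4.6538  r=3.4238  x^+=-3.0617  v^+=-4.1106  a^+=-0.9971
step 5: x_pred=-8.0309  r=6.5909  x^+=-4.9661  v^+=-2.5165  a^+=0.8105

x_post = -4.9661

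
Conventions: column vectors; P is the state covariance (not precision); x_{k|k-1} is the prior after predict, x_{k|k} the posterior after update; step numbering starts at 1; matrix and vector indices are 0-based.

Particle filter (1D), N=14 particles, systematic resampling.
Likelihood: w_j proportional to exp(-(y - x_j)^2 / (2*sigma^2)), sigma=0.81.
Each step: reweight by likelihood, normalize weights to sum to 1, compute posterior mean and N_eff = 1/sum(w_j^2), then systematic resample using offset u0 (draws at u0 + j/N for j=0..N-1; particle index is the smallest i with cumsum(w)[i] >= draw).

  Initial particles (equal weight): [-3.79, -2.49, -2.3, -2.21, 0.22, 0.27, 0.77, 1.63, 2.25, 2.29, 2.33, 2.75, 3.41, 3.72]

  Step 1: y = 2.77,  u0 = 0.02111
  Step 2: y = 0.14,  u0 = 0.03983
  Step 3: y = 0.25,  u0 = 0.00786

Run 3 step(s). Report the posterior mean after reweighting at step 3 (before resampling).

step 1: w=[0.0000, 0.0000, 0.0000, 0.0000, 0.0014, 0.0016, 0.0092, 0.0716, 0.1570, 0.1618, 0.1664, 0.1928, 0.1412, 0.0970]  mean=2.6085  Neff=6.6549  idx=[7, 8, 8, 8, 9, 9, 10, 10, 11, 11, 11, 12, 12, 13]
step 2: w=[0.4458, 0.0814, 0.0814, 0.0814, 0.0715, 0.0715, 0.0626, 0.0626, 0.0135, 0.0135, 0.0135, 0.0007, 0.0007, 0.0001]  mean=2.0114  Neff=4.2155  idx=[0, 0, 0, 0, 0, 0, 1, 2, 3, 3, 4, 5, 7, 8]
step 3: w=[0.1358, 0.1358, 0.1358, 0.1358, 0.1358, 0.1358, 0.0275, 0.0275, 0.0275, 0.0275, 0.0243, 0.0243, 0.0214, 0.0050]  mean=1.7509  Neff=8.6668  idx=[0, 0, 1, 1, 2, 2, 3, 3, 4, 4, 5, 5, 7, 10]

post_mean = 1.7509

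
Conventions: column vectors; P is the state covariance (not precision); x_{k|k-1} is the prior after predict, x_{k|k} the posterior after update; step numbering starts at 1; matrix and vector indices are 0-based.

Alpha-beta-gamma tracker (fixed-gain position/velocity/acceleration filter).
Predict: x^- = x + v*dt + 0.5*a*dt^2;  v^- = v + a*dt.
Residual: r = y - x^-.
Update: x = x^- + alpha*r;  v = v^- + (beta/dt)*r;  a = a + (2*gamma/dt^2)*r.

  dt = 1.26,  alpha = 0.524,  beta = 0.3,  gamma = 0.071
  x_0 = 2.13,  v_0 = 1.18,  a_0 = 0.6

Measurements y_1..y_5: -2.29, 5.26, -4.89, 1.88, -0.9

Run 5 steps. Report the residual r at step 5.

step 1: x_pred=4.0931  r=-6.3831  x^+=0.7483  v^+=0.4162  a^+=0.0291
step 2: x_pred=1.2959  r=3.9641  x^+=3.3731  v^+=1.3967  a^+=0.3836
step 3: x_pred=5.4374  r=-10.3274  x^+=0.0259  v^+=-0.5788  a^+=-0.5401
step 4: x_pred=-1.1322  r=3.0122  x^+=0.4462  v^+=-0.5421  a^+=-0.2707
step 5: x_pred=-0.4517  r=-0.4483  x^+=-0.6866  v^+=-0.9899  a^+=-0.3108

resid = -0.4483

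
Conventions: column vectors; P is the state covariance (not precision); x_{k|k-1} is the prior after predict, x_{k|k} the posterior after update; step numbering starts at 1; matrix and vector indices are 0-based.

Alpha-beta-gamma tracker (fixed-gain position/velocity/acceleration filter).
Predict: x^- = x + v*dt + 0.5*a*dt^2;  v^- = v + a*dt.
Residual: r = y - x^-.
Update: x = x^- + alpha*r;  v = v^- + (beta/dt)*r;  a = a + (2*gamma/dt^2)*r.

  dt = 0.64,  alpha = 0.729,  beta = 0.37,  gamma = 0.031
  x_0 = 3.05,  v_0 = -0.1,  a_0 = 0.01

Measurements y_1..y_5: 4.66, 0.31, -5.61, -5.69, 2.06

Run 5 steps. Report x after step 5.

step 1: x_pred=2.9880  r=1.6720  x^+=4.2069  v^+=0.8730  a^+=0.2631
step 2: x_pred=4.8195  r=-4.5095  x^+=1.5321  v^+=-1.5657  a^+=-0.4195
step 3: x_pred=0.4441  r=-6.0541  x^+=-3.9693  v^+=-5.3342  a^+=-1.3359
step 4: x_pred=-7.6568  r=1.9668  x^+=-6.2230  v^+=-5.0521  a^+=-1.0382
step 5: x_pred=-9.6690  r=11.7290  x^+=-1.1186  v^+=1.0643  a^+=0.7372

x_post = -1.1186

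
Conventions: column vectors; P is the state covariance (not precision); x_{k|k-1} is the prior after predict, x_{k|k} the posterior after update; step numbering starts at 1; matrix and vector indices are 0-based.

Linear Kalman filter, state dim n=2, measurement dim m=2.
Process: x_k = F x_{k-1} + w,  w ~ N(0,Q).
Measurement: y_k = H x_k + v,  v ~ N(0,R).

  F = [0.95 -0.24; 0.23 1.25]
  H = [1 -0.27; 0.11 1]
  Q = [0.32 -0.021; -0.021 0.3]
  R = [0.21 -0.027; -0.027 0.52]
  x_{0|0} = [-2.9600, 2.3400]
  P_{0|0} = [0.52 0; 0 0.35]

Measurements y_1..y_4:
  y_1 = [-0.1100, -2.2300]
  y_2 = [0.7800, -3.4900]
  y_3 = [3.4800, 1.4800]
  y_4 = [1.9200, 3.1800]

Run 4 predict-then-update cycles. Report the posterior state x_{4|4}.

x_post = [2.4516, 1.5163]

step 1: x^-=[-3.3736, 2.2442]  P^-=[0.8095 -0.0124; -0.0124 0.8744]  S=[1.0899 -0.1861; -0.1861 1.4015]  K=[0.7726 0.1573; -0.1244 0.6064]  nu=[3.8695, -4.1031]  x^+=[-1.0292, -0.7256]  P^+=[0.1694 0.0423; 0.0423 0.3140]
step 2: x^-=[-0.8036, -1.1437]  P^-=[0.4717 -0.0303; -0.0303 0.8240]  S=[0.7581 -0.2270; -0.2270 1.3430]  K=[0.6718 0.1296; -0.1585 0.5843]  nu=[1.2749, -2.2579]  x^+=[-0.2399, -2.6649]  P^+=[0.1465 0.0331; 0.0331 0.3044]
step 3: x^-=[0.4117, -3.3863]  P^-=[0.4547 -0.0428; -0.0428 0.8025]  S=[0.7463 -0.2352; -0.2352 1.3186]  K=[0.6638 0.1239; -0.1664 0.5754]  nu=[2.1540, 4.8210]  x^+=[2.4386, -0.9708]  P^+=[0.1443 0.0306; 0.0306 0.3003]
step 4: x^-=[2.5497, -0.6526]  P^-=[0.4536 -0.0449; -0.0449 0.7945]  S=[0.7457 -0.2352; -0.2352 1.3101]  K=[0.6632 0.1229; -0.1673 0.5726]  nu=[-0.8059, 3.5522]  x^+=[2.4516, 1.5163]  P^+=[0.1441 0.0301; 0.0301 0.2990]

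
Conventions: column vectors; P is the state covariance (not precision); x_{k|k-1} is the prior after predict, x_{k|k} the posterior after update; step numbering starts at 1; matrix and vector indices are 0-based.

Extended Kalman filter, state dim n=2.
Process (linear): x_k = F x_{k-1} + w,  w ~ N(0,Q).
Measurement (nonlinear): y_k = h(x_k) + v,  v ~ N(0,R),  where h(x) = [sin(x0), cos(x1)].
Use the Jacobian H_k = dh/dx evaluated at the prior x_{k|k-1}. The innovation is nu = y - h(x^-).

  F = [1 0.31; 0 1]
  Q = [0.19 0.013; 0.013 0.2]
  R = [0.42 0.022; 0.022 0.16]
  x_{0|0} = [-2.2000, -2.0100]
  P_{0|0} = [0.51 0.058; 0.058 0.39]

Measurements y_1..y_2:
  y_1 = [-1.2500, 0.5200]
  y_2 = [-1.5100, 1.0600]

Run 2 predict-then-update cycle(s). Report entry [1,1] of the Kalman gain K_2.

K[1,1] = 0.6970

step 1: x^-=[-2.8231, -2.0100]  P^-=[0.7734 0.1919; 0.1919 0.5900]  H_jac=[-0.9497 0.0000; 0.0000 0.9051]  S=[1.1176 -0.1430; -0.1430 0.6433]  K=[-0.6409 0.1276; -0.0586 0.8171]  nu=[-0.9369, 0.9452]  x^+=[-2.1021, -1.1828]  P^+=[0.2805 0.0070; 0.0070 0.1430]
step 2: x^-=[-2.4687, -1.1828]  P^-=[0.4886 0.0643; 0.0643 0.3430]  H_jac=[-0.7820 0.0000; 0.0000 0.9257]  S=[0.7188 -0.0246; -0.0246 0.4539]  K=[-0.5280 0.1026; -0.0462 0.6970]  nu=[-0.8868, 0.6817]  x^+=[-1.9306, -0.6668]  P^+=[0.2807 0.0052; 0.0052 0.1194]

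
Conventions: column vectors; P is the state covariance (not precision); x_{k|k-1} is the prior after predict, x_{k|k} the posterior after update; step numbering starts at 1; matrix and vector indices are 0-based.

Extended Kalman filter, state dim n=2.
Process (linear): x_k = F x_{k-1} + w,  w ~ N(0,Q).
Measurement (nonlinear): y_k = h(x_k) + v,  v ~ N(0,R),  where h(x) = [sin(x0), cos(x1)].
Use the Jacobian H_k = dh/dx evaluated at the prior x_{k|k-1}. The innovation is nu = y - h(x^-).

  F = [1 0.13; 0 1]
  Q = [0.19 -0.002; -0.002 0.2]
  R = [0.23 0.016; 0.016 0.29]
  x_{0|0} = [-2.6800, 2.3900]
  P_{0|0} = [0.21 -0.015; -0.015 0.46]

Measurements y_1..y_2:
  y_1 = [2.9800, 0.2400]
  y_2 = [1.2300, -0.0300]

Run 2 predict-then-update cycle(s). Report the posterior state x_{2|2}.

x_post = [-4.6446, 1.6208]

step 1: x^-=[-2.3693, 2.3900]  P^-=[0.4039 0.0428; 0.0428 0.6600]  H_jac=[-0.7163 0.0000; 0.0000 -0.6828]  S=[0.4372 0.0369; 0.0369 0.5977]  K=[-0.6610 -0.0080; -0.0065 -0.7536]  nu=[3.6778, 0.9706]  x^+=[-4.8081, 1.6348]  P^+=[0.2124 0.0189; 0.0189 0.3202]
step 2: x^-=[-4.5956, 1.6348]  P^-=[0.4127 0.0585; 0.0585 0.5202]  H_jac=[-0.1166 0.0000; 0.0000 -0.9980]  S=[0.2356 0.0228; 0.0228 0.8081]  K=[-0.1978 -0.0667; 0.0333 -0.6434]  nu=[0.2368, 0.0340]  x^+=[-4.6446, 1.6208]  P^+=[0.3993 0.0226; 0.0226 0.1864]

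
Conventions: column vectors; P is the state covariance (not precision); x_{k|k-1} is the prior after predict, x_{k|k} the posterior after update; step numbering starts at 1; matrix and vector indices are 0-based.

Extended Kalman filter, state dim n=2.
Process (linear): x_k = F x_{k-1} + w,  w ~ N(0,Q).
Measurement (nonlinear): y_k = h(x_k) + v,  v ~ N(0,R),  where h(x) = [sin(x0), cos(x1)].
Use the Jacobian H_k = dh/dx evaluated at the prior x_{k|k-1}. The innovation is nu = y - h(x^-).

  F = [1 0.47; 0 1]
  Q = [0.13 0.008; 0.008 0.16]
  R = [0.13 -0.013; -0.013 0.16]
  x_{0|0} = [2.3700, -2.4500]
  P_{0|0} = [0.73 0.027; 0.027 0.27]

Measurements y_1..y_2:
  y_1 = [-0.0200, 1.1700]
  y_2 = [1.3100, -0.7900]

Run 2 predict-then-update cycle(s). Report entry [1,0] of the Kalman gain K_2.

step 1: x^-=[1.2185, -2.4500]  P^-=[0.9450 0.1619; 0.1619 0.4300]  H_jac=[0.3451 0.0000; 0.0000 0.6378]  S=[0.2425 0.0226; 0.0226 0.3349]  K=[1.3242 0.2188; 0.1549 0.8084]  nu=[-0.9586, 1.9402]  x^+=[0.3738, -1.0300]  P^+=[0.4906 0.0279; 0.0279 0.1997]
step 2: x^-=[-0.1103, -1.0300]  P^-=[0.6910 0.1297; 0.1297 0.3597]  H_jac=[0.9939 0.0000; 0.0000 0.8573]  S=[0.8126 0.0976; 0.0976 0.4243]  K=[0.8368 0.0698; 0.0735 0.7097]  nu=[1.4201, -1.3048]  x^+=[0.9870, -1.8517]  P^+=[0.1085 0.0003; 0.0003 0.1313]

K[1,0] = 0.0735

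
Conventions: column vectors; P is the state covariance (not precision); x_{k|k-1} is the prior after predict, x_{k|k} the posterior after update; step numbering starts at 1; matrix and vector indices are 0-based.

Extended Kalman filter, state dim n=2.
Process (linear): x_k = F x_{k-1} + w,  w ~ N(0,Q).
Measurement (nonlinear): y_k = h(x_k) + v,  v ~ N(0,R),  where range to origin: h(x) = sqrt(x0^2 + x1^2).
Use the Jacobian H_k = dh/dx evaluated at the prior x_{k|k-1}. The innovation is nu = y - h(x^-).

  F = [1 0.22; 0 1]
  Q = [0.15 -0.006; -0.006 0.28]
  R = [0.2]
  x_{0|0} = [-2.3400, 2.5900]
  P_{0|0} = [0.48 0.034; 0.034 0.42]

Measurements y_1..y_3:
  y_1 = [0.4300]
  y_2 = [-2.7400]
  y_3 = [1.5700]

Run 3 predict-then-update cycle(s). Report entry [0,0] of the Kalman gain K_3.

K[0,0] = 0.2635

step 1: x^-=[-1.7702, 2.5900]  P^-=[0.6653 0.1204; 0.1204 0.7000]  H_jac=[-0.5643 0.8256]  S=[0.7768]  K=[-0.3553; 0.6565]  nu=[-2.7071]  x^+=[-0.8083, 0.8127]  P^+=[0.5672 0.3016; 0.3016 0.3652]
step 2: x^-=[-0.6295, 0.8127]  P^-=[0.8676 0.3759; 0.3759 0.6452]  H_jac=[-0.6124 0.7906]  S=[0.5646]  K=[-0.4146; 0.4956]  nu=[-3.7680]  x^+=[0.9328, -1.0549]  P^+=[0.7705 0.4920; 0.4920 0.5065]
step 3: x^-=[0.7008, -1.0549]  P^-=[1.1615 0.5974; 0.5974 0.7865]  H_jac=[0.5533 -0.8330]  S=[0.5506]  K=[0.2635; -0.5894]  nu=[0.3036]  x^+=[0.7807, -1.2338]  P^+=[1.1233 0.6829; 0.6829 0.5952]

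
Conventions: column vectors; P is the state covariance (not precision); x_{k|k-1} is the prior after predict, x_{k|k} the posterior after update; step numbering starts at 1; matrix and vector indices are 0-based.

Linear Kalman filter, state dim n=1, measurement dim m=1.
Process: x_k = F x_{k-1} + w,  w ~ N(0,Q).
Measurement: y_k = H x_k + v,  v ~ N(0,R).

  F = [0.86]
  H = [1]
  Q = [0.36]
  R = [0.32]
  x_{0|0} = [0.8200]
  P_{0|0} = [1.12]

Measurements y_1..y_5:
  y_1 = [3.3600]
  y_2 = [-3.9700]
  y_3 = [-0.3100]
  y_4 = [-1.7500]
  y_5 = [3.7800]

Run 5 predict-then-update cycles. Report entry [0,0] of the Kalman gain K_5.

K[0,0] = 0.6121

step 1: x^-=[0.7052]  P^-=[1.1884]  S=[1.5084]  K=[0.7878]  nu=[2.6548]  x^+=[2.7968]  P^+=[0.2521]
step 2: x^-=[2.4052]  P^-=[0.5465]  S=[0.8665]  K=[0.6307]  nu=[-6.3752]  x^+=[-1.6155]  P^+=[0.2018]
step 3: x^-=[-1.3893]  P^-=[0.5093]  S=[0.8293]  K=[0.6141]  nu=[1.0793]  x^+=[-0.7265]  P^+=[0.1965]
step 4: x^-=[-0.6248]  P^-=[0.5053]  S=[0.8253]  K=[0.6123]  nu=[-1.1252]  x^+=[-1.3137]  P^+=[0.1959]
step 5: x^-=[-1.1298]  P^-=[0.5049]  S=[0.8249]  K=[0.6121]  nu=[4.9098]  x^+=[1.8754]  P^+=[0.1959]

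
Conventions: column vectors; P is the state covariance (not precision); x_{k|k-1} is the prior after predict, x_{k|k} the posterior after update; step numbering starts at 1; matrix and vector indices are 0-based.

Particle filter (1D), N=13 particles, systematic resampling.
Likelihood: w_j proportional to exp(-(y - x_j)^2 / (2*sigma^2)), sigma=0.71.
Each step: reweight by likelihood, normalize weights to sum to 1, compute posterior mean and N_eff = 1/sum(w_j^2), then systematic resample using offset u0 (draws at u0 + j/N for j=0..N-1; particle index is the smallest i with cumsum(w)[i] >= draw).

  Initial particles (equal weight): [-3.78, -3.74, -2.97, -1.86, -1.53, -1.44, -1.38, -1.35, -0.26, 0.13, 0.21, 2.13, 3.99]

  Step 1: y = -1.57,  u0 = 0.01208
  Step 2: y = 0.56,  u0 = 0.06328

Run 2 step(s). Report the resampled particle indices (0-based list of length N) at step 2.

step 1: w=[0.0015, 0.0018, 0.0272, 0.1748, 0.1897, 0.1869, 0.1833, 0.1811, 0.0346, 0.0108, 0.0082, 0.0000, 0.0000]  mean=-1.4810  Neff=5.8815  idx=[2, 3, 3, 4, 4, 5, 5, 5, 6, 6, 7, 7, 7]
step 2: w=[0.0000, 0.0138, 0.0138, 0.0604, 0.0604, 0.0871, 0.0871, 0.0871, 0.1101, 0.1101, 0.1234, 0.1234, 0.1234]  mean=-1.4160  Neff=9.9665  idx=[3, 4, 5, 6, 7, 8, 9, 9, 10, 11, 11, 12, 12]

resampled_idx = [3, 4, 5, 6, 7, 8, 9, 9, 10, 11, 11, 12, 12]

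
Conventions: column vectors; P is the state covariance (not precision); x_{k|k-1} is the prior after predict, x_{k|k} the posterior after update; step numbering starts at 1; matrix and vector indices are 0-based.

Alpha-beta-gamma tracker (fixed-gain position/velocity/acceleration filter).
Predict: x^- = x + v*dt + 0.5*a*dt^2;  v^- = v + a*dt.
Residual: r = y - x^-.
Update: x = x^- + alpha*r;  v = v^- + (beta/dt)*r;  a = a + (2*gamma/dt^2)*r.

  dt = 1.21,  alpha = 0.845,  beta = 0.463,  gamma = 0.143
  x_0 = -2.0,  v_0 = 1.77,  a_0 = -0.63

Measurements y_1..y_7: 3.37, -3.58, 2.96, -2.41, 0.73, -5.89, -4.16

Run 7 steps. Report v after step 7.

step 1: x_pred=-0.3195  r=3.6895  x^+=2.7981  v^+=2.4195  a^+=0.0907
step 2: x_pred=5.7921  r=-9.3721  x^+=-2.1273  v^+=-1.0570  a^+=-1.7400
step 3: x_pred=-4.6800  r=7.6400  x^+=1.7758  v^+=-0.2390  a^+=-0.2476
step 4: x_pred=1.3053  r=-3.7153  x^+=-1.8341  v^+=-1.9603  a^+=-0.9734
step 5: x_pred=-4.9186  r=5.6486  x^+=-0.1455  v^+=-0.9767  a^+=0.1300
step 6: x_pred=-1.2321  r=-4.6579  x^+=-5.1680  v^+=-2.6016  a^+=-0.7799
step 7: x_pred=-8.8869  r=4.7269  x^+=-4.8927  v^+=-1.7365  a^+=0.1435

v_post = -1.7365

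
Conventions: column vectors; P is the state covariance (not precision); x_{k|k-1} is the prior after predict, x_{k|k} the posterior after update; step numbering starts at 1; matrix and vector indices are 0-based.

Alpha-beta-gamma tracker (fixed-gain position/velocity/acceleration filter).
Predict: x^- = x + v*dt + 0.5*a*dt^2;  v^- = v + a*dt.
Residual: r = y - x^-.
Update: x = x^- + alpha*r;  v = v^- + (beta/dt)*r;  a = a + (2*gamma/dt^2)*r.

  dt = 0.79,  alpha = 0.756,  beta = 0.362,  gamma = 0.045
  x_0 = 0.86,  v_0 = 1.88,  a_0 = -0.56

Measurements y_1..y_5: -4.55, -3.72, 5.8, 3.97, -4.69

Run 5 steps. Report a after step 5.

step 1: x_pred=2.1705  r=-6.7205  x^+=-2.9102  v^+=-1.6419  a^+=-1.5291
step 2: x_pred=-4.6845  r=0.9645  x^+=-3.9553  v^+=-2.4080  a^+=-1.3901
step 3: x_pred=-6.2914  r=12.0914  x^+=2.8497  v^+=2.0345  a^+=0.3536
step 4: x_pred=4.5673  r=-0.5973  x^+=4.1157  v^+=2.0402  a^+=0.2675
step 5: x_pred=5.8109  r=-10.5009  x^+=-2.1278  v^+=-2.5604  a^+=-1.2468

a_post = -1.2468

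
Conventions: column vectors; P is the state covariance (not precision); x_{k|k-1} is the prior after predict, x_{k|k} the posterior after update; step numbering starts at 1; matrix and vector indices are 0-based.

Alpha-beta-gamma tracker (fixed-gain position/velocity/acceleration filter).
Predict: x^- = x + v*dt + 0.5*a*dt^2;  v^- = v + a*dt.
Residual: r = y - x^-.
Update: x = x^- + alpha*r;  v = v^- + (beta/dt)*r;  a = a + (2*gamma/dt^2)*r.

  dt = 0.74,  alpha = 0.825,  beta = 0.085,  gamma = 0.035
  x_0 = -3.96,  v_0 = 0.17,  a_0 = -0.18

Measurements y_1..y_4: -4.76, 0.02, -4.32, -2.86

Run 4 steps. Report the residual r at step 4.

step 1: x_pred=-3.8835  r=-0.8765  x^+=-4.6066  v^+=-0.0639  a^+=-0.2920
step 2: x_pred=-4.7338  r=4.7538  x^+=-0.8119  v^+=0.2661  a^+=0.3156
step 3: x_pred=-0.5286  r=-3.7914  x^+=-3.6565  v^+=0.0641  a^+=-0.1690
step 4: x_pred=-3.6553  r=0.7953  x^+=-2.9992  v^+=0.0304  a^+=-0.0673

resid = 0.7953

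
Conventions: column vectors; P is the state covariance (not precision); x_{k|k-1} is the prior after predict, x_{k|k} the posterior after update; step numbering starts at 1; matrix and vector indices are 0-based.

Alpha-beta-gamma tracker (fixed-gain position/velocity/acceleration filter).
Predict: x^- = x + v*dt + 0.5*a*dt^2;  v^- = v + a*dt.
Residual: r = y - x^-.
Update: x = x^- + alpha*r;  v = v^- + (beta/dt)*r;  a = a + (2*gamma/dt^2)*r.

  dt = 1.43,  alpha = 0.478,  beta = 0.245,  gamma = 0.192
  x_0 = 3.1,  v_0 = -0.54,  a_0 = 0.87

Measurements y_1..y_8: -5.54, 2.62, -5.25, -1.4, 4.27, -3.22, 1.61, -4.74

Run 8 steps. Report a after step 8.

step 1: x_pred=3.2173  r=-8.7573  x^+=-0.9687  v^+=-0.7963  a^+=-0.7745
step 2: x_pred=-2.8992  r=5.5192  x^+=-0.2610  v^+=-0.9582  a^+=0.2619
step 3: x_pred=-1.3634  r=-3.8866  x^+=-3.2212  v^+=-1.2495  a^+=-0.4679
step 4: x_pred=-5.4864  r=4.0864  x^+=-3.5331  v^+=-1.2185  a^+=0.2995
step 5: x_pred=-4.9693  r=9.2393  x^+=-0.5529  v^+=0.7927  a^+=2.0345
step 6: x_pred=2.6608  r=-5.8808  x^+=-0.1502  v^+=2.6945  a^+=0.9301
step 7: x_pred=4.6539  r=-3.0439  x^+=3.1989  v^+=3.5031  a^+=0.3586
step 8: x_pred=8.5749  r=-13.3149  x^+=2.2104  v^+=1.7346  a^+=-2.1418

a_post = -2.1418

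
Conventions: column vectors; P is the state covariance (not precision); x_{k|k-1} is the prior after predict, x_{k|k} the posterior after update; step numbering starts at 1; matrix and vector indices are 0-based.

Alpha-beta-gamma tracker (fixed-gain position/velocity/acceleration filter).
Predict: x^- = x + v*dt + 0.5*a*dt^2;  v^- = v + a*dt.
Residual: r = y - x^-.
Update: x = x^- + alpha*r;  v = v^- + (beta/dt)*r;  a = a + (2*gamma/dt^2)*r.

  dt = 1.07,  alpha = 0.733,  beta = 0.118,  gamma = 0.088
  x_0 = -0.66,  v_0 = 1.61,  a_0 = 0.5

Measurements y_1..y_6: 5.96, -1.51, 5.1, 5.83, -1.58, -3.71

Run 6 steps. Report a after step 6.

a_post = -2.6641

step 1: x_pred=1.3489  r=4.6111  x^+=4.7288  v^+=2.6535  a^+=1.2088
step 2: x_pred=8.2601  r=-9.7701  x^+=1.0986  v^+=2.8695  a^+=-0.2931
step 3: x_pred=4.0012  r=1.0988  x^+=4.8066  v^+=2.6771  a^+=-0.1242
step 4: x_pred=7.6001  r=-1.7701  x^+=6.3026  v^+=2.3490  a^+=-0.3963
step 5: x_pred=8.5892  r=-10.1692  x^+=1.1352  v^+=0.8036  a^+=-1.9595
step 6: x_pred=0.8733  r=-4.5833  x^+=-2.4863  v^+=-1.7986  a^+=-2.6641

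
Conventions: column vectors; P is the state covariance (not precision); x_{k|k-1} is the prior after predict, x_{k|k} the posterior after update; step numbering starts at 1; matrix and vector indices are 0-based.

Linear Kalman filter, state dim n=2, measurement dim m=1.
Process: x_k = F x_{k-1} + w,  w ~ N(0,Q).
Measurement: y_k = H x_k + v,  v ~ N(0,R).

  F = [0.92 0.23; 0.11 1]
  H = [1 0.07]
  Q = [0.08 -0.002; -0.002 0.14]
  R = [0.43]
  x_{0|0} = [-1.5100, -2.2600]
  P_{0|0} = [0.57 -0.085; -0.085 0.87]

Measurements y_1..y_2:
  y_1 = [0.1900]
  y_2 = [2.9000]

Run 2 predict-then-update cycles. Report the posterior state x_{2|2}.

x_post = [0.8031, -0.2381]

step 1: x^-=[-1.9090, -2.4261]  P^-=[0.5725 0.1754; 0.1754 0.9982]  S=[1.0320]  K=[0.5667; 0.2377]  nu=[2.2688]  x^+=[-0.6233, -1.8868]  P^+=[0.2411 0.0364; 0.0364 0.9399]
step 2: x^-=[-1.0074, -1.9553]  P^-=[0.3492 0.2730; 0.2730 1.0908]  S=[0.8228]  K=[0.4477; 0.4246]  nu=[4.0443]  x^+=[0.8031, -0.2381]  P^+=[0.1843 0.1166; 0.1166 0.9425]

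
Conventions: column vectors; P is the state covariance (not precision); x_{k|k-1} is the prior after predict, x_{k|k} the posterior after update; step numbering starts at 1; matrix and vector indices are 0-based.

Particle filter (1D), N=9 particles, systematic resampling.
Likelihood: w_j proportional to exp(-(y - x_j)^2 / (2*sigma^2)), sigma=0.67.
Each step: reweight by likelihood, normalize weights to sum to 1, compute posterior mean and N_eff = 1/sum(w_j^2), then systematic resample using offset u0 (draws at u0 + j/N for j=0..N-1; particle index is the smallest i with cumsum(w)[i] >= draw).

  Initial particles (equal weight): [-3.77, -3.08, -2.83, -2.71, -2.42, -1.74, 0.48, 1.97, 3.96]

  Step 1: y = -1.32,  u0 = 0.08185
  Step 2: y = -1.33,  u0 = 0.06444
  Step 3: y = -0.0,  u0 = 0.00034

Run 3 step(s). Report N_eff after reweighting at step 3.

N_eff = 8.0840

step 1: w=[0.0009, 0.0237, 0.0590, 0.0870, 0.1944, 0.6147, 0.0203, 0.0000, 0.0000]  mean=-2.0096  Neff=2.3384  idx=[2, 4, 4, 5, 5, 5, 5, 5, 5]
step 2: w=[0.0146, 0.0476, 0.0476, 0.1484, 0.1484, 0.1484, 0.1484, 0.1484, 0.1484]  mean=-1.8207  Neff=7.3095  idx=[2, 3, 4, 4, 5, 6, 7, 7, 8]
step 3: w=[0.0053, 0.1243, 0.1243, 0.1243, 0.1243, 0.1243, 0.1243, 0.1243, 0.1243]  mean=-1.7436  Neff=8.0840  idx=[0, 1, 2, 3, 4, 5, 6, 7, 8]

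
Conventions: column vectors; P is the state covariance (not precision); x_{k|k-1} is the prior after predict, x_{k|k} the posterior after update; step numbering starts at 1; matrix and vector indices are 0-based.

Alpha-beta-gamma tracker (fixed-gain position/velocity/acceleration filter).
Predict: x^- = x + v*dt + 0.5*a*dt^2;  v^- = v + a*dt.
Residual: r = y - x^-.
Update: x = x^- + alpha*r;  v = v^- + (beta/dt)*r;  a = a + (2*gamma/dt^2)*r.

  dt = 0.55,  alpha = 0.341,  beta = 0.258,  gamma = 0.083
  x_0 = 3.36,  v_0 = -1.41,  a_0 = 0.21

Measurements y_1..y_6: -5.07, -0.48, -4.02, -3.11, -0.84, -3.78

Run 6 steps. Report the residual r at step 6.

resid = 1.2478

step 1: x_pred=2.6163  r=-7.6863  x^+=-0.0048  v^+=-4.9001  a^+=-4.0079
step 2: x_pred=-3.3060  r=2.8260  x^+=-2.3423  v^+=-5.7788  a^+=-2.4571
step 3: x_pred=-5.8923  r=1.8723  x^+=-5.2538  v^+=-6.2519  a^+=-1.4297
step 4: x_pred=-8.9086  r=5.7986  x^+=-6.9313  v^+=-4.3182  a^+=1.7524
step 5: x_pred=-9.0412  r=8.2012  x^+=-6.2446  v^+=0.4928  a^+=6.2529
step 6: x_pred=-5.0278  r=1.2478  x^+=-4.6023  v^+=4.5172  a^+=6.9377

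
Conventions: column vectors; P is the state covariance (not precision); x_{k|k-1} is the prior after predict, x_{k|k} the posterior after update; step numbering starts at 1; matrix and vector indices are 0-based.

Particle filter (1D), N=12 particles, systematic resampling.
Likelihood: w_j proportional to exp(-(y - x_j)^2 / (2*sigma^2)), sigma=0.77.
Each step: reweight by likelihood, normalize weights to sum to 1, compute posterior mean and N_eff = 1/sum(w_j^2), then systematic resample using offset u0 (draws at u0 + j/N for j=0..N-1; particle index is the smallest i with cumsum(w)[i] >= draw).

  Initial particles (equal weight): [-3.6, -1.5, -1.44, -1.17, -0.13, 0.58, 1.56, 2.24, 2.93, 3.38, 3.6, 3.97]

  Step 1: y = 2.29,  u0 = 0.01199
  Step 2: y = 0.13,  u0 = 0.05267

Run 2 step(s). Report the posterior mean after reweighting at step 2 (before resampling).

step 1: w=[0.0000, 0.0000, 0.0000, 0.0000, 0.0023, 0.0271, 0.2038, 0.3187, 0.2261, 0.1173, 0.0751, 0.0296]  mean=2.4939  Neff=4.6458  idx=[5, 6, 6, 7, 7, 7, 7, 8, 8, 8, 9, 10]
step 2: w=[0.6498, 0.1374, 0.1374, 0.0180, 0.0180, 0.0180, 0.0180, 0.0010, 0.0010, 0.0010, 0.0001, 0.0000]  mean=0.9768  Neff=2.1679  idx=[0, 0, 0, 0, 0, 0, 0, 0, 1, 2, 2, 5]

post_mean = 0.9768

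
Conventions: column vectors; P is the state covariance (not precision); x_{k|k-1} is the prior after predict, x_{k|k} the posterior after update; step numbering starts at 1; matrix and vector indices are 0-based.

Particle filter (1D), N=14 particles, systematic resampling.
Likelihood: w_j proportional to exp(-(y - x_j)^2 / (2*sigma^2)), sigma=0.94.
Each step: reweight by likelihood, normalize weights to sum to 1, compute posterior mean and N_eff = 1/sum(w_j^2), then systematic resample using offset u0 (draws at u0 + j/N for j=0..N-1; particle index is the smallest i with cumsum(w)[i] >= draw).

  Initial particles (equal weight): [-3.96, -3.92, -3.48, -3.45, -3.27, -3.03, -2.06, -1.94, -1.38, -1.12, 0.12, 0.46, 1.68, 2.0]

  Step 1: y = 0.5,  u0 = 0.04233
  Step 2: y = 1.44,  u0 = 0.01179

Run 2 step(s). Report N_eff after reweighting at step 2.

step 1: w=[0.0000, 0.0000, 0.0000, 0.0000, 0.0001, 0.0003, 0.0080, 0.0112, 0.0440, 0.0736, 0.2994, 0.3246, 0.1478, 0.0910]  mean=0.4327  Neff=4.2975  idx=[8, 9, 10, 10, 10, 10, 11, 11, 11, 11, 11, 12, 12, 13]
step 2: w=[0.0015, 0.0034, 0.0518, 0.0518, 0.0518, 0.0518, 0.0806, 0.0806, 0.0806, 0.0806, 0.0806, 0.1343, 0.1343, 0.1162]  mean=0.8882  Neff=10.7725  idx=[2, 3, 4, 6, 7, 7, 8, 9, 10, 11, 11, 12, 12, 13]

N_eff = 10.7725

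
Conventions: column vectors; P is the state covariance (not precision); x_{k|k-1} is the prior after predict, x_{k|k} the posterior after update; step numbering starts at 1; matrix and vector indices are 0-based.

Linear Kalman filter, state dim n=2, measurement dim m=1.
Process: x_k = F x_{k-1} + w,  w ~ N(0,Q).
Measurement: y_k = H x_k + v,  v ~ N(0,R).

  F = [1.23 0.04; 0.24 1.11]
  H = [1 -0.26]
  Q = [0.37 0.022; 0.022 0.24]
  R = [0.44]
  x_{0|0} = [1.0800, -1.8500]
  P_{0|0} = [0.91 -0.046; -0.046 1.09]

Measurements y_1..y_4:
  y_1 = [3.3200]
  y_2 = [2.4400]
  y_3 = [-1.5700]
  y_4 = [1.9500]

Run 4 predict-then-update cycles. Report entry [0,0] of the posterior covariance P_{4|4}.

P_post[0,0] = 0.6996

step 1: x^-=[1.2544, -1.7943]  P^-=[1.7440 0.2758; 0.2758 1.6109]  S=[2.1494]  K=[0.7780; -0.0666]  nu=[1.5991]  x^+=[2.4985, -1.9007]  P^+=[0.4430 0.3871; 0.3871 1.6014]
step 2: x^-=[2.9971, -1.5102]  P^-=[1.0808 0.7561; 0.7561 2.4448]  S=[1.2929]  K=[0.6839; 0.0931]  nu=[-0.9497]  x^+=[2.3476, -1.5986]  P^+=[0.4761 0.6737; 0.6737 2.4336]
step 3: x^-=[2.8236, -1.2110]  P^-=[1.1604 1.1969; 1.1969 3.6248]  S=[1.2231]  K=[0.6943; 0.2080]  nu=[-4.7084]  x^+=[-0.4457, -2.1905]  P^+=[0.5708 1.0202; 1.0202 3.5719]
step 4: x^-=[-0.6358, -2.5384]  P^-=[1.3396 1.7518; 1.7518 5.2174]  S=[1.2214]  K=[0.7239; 0.3236]  nu=[1.9259]  x^+=[0.7583, -1.9151]  P^+=[0.6996 1.4656; 1.4656 5.0894]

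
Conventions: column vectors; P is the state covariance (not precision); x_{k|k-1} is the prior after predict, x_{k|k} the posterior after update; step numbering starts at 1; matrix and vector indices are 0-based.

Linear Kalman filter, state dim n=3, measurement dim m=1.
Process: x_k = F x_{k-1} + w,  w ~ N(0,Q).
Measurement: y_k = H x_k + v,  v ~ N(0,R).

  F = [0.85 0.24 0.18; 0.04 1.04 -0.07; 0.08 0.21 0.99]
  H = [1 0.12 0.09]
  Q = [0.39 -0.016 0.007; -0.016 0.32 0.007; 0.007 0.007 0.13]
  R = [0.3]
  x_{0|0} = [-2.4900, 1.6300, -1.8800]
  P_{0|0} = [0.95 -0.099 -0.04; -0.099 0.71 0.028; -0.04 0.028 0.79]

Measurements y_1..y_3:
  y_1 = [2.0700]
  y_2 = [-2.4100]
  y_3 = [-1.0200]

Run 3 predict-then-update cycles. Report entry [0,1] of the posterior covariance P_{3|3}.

step 1: x^-=[-2.0637, 1.7272, -1.7181]  P^-=[1.0927 0.1020 0.2021; 0.1020 1.0812 0.1283; 0.2021 0.1283 0.9436]  S=[1.4795]  K=[0.7591; 0.1644; 0.2044]  nu=[4.0811]  x^+=[1.0342, 2.3982, -0.8840]  P^+=[0.2401 -0.0827 -0.0275; -0.0827 1.0412 0.0786; -0.0275 0.0786 0.8818]
step 2: x^-=[1.2956, 2.5974, -0.2888]  P^-=[0.6167 0.1819 0.2147; 0.1819 1.4327 0.2454; 0.2147 0.2454 1.0673]  S=[1.0336]  K=[0.6365; 0.3637; 0.3292]  nu=[-3.9913]  x^+=[-1.2448, 1.1458, -1.6026]  P^+=[0.1980 -0.0574 -0.0018; -0.0574 1.2960 0.1216; -0.0018 0.1216 0.9553]
step 3: x^-=[-1.0715, 1.2540, -1.4456]  P^-=[0.6252 0.2717 0.2766; 0.2717 1.7043 0.3426; 0.2766 0.3426 1.1731]  S=[1.0817]  K=[0.6312; 0.4688; 0.3914]  nu=[0.0311]  x^+=[-1.0519, 1.2686, -1.4334]  P^+=[0.1943 -0.0483 0.0094; -0.0483 1.4666 0.1441; 0.0094 0.1441 1.0074]

P_post[0,1] = -0.0483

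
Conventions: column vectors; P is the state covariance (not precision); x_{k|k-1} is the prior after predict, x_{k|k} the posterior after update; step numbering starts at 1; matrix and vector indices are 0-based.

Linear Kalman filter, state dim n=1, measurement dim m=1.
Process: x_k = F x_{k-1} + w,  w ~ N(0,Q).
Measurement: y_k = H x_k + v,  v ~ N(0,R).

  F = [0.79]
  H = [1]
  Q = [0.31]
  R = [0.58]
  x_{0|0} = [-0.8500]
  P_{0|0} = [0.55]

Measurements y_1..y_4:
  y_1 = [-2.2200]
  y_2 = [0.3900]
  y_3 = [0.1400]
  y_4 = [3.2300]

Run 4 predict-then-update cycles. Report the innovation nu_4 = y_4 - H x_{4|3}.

step 1: x^-=[-0.6715]  P^-=[0.6533]  S=[1.2333]  K=[0.5297]  nu=[-1.5485]  x^+=[-1.4917]  P^+=[0.3072]
step 2: x^-=[-1.1785]  P^-=[0.5017]  S=[1.0817]  K=[0.4638]  nu=[1.5685]  x^+=[-0.4510]  P^+=[0.2690]
step 3: x^-=[-0.3563]  P^-=[0.4779]  S=[1.0579]  K=[0.4517]  nu=[0.4963]  x^+=[-0.1321]  P^+=[0.2620]
step 4: x^-=[-0.1043]  P^-=[0.4735]  S=[1.0535]  K=[0.4495]  nu=[3.3343]  x^+=[1.3943]  P^+=[0.2607]

innov = [3.3343]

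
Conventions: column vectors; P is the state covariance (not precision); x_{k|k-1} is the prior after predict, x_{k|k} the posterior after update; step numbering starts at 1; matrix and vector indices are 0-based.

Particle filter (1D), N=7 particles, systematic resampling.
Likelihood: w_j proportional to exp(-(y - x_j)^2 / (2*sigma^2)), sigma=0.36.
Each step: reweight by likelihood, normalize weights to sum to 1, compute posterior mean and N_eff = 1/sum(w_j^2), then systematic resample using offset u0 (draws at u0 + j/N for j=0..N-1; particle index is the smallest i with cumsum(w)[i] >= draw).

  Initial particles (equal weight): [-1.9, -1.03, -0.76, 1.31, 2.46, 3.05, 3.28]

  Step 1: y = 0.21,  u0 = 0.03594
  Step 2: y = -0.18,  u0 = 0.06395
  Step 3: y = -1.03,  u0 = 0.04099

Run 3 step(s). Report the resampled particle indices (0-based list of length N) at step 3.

resampled_idx = [0, 1, 2, 3, 4, 5, 6]

step 1: w=[0.0000, 0.0688, 0.6877, 0.2435, 0.0000, 0.0000, 0.0000]  mean=-0.2745  Neff=1.8624  idx=[1, 2, 2, 2, 2, 2, 3]
step 2: w=[0.0431, 0.1913, 0.1913, 0.1913, 0.1913, 0.1913, 0.0001]  mean=-0.7714  Neff=5.4076  idx=[1, 1, 2, 3, 4, 4, 5]
step 3: w=[0.1429, 0.1429, 0.1429, 0.1429, 0.1429, 0.1429, 0.1429]  mean=-0.7600  Neff=7.0000  idx=[0, 1, 2, 3, 4, 5, 6]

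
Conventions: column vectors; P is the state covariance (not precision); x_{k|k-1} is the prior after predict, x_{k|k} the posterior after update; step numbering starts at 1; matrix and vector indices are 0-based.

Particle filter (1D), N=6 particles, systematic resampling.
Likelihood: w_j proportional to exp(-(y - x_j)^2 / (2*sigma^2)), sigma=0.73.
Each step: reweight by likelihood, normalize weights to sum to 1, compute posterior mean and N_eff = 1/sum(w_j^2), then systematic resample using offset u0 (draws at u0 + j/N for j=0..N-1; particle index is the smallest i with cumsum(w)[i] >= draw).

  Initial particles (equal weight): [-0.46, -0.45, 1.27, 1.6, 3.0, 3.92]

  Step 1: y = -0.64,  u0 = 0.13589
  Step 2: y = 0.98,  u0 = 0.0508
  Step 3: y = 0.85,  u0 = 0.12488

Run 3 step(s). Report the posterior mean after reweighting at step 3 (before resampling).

step 1: w=[0.4903, 0.4886, 0.0165, 0.0046, 0.0000, 0.0000]  mean=-0.4172  Neff=2.0857  idx=[0, 0, 0, 1, 1, 1]
step 2: w=[0.1644, 0.1644, 0.1644, 0.1689, 0.1689, 0.1689]  mean=-0.4549  Neff=5.9989  idx=[0, 1, 2, 3, 4, 5]
step 3: w=[0.1646, 0.1646, 0.1646, 0.1687, 0.1687, 0.1687]  mean=-0.4549  Neff=5.9991  idx=[0, 1, 2, 3, 4, 5]

post_mean = -0.4549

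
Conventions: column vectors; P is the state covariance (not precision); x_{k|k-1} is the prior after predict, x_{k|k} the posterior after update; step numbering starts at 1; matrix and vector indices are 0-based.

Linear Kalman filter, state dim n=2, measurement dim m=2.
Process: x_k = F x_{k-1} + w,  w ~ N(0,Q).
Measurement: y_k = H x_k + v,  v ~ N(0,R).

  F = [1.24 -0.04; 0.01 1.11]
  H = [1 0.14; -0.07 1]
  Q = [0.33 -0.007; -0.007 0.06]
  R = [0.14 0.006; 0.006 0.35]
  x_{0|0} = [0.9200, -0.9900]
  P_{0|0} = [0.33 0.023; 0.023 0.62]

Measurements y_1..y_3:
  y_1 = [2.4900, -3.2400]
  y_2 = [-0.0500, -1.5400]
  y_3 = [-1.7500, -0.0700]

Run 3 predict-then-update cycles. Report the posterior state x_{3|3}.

step 1: x^-=[1.1804, -1.0897]  P^-=[0.8361 0.0012; 0.0012 0.8244]  S=[0.9926 0.0641; 0.0641 1.1784]  K=[0.8486 -0.0948; 0.0726 0.6956]  nu=[1.4622, -2.0677]  x^+=[2.6172, -2.4219]  P^+=[0.1210 -0.0196; -0.0196 0.2425]
step 2: x^-=[3.3423, -2.6621]  P^-=[0.5184 -0.0433; -0.0433 0.3584]  S=[0.6533 -0.0229; -0.0229 0.7170]  K=[0.7812 -0.0859; 0.0283 0.5050]  nu=[-3.0196, 1.3561]  x^+=[0.8668, -2.0628]  P^+=[0.1113 -0.0176; -0.0176 0.1757]
step 3: x^-=[1.1574, -2.2811]  P^-=[0.5032 -0.0376; -0.0376 0.2761]  S=[0.6381 -0.0278; -0.0278 0.6338]  K=[0.7768 -0.0808; 0.0208 0.4407]  nu=[-2.5881, 2.2921]  x^+=[-1.0384, -1.3249]  P^+=[0.1105 -0.0159; -0.0159 0.1532]

x_post = [-1.0384, -1.3249]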